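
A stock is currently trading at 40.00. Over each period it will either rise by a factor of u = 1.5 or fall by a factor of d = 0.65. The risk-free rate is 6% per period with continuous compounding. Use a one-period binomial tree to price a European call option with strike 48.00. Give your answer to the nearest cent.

Risk-neutral probability p = (e^0.06 − 0.65)/(1.5 − 0.65) = 0.4118/0.8500 = 0.4845
Terminal stock prices: S_u = 60, S_d = 26
Terminal payoffs (S − K): max(12, 0) = 12, max(-22, 0) = 0
Node 0 (S = 40): V_0 = e^(−0.06)·[0.4845·12.0000 + 0.5155·0.0000] = 5.4756

5.48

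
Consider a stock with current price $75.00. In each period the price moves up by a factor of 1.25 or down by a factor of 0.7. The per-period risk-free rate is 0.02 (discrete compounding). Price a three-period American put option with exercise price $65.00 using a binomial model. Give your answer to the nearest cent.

Risk-neutral probability p = (1 + 0.02 − 0.7)/(1.25 − 0.7) = 0.3200/0.5500 = 0.5818
Terminal stock prices: S_uuu = 146.5, S_uud = 82.03, S_udd = 45.94, S_ddd = 25.72
Terminal payoffs (K − S): max(-81.48, 0) = 0, max(-17.03, 0) = 0, max(19.06, 0) = 19.06, max(39.28, 0) = 39.28
Node uu (S = 117.2): continuation = 1/1.02·[0.5818·0.0000 + 0.4182·0.0000] = 0.0000; exercise value = 0.0000 ≤ continuation, so V_uu = 0.0000
Node ud (S = 65.62): continuation = 1/1.02·[0.5818·0.0000 + 0.4182·19.0625] = 7.8153; exercise value = 0.0000 ≤ continuation, so V_ud = 7.8153
Node dd (S = 36.75): continuation = 1/1.02·[0.5818·19.0625 + 0.4182·39.2750] = 26.9755; exercise value = 28.2500 > continuation, so V_dd = 28.2500 (exercise)
Node u (S = 93.75): continuation = 1/1.02·[0.5818·0.0000 + 0.4182·7.8153] = 3.2041; exercise value = 0.0000 ≤ continuation, so V_u = 3.2041
Node d (S = 52.5): continuation = 1/1.02·[0.5818·7.8153 + 0.4182·28.2500] = 16.0399; exercise value = 12.5000 ≤ continuation, so V_d = 16.0399
Node 0 (S = 75): continuation = 1/1.02·[0.5818·3.2041 + 0.4182·16.0399] = 8.4037; exercise value = 0.0000 ≤ continuation, so V_0 = 8.4037

$8.40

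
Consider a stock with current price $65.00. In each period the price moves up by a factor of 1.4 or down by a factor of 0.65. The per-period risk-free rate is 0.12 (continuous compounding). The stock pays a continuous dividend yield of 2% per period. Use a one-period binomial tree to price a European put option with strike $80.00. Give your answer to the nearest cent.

$13.16

Per-period risk-free factor R = e^0.12 = 1.1275; dividend-adjusted growth = e^(0.12−0.02) = 1.1052.
Risk-neutral probability p = (1.1052 − 0.65)/(1.4 − 0.65) = 0.4552/0.7500 = 0.6069
Terminal stock prices: S_u = 91, S_d = 42.25
Terminal payoffs (K − S): max(-11, 0) = 0, max(37.75, 0) = 37.75
Node 0 (S = 65): V_0 = e^(−0.12)·[0.6069·0.0000 + 0.3931·37.7500] = 13.1617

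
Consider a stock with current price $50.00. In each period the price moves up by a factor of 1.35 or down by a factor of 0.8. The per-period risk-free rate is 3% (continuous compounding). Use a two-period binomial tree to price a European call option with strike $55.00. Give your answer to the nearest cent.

Risk-neutral probability p = (e^0.03 − 0.8)/(1.35 − 0.8) = 0.2305/0.5500 = 0.4190
Terminal stock prices: S_uu = 91.13, S_ud = 54, S_dd = 32
Terminal payoffs (S − K): max(36.13, 0) = 36.13, max(-1, 0) = 0, max(-23, 0) = 0
Node u (S = 67.5): V_u = e^(−0.03)·[0.4190·36.1250 + 0.5810·0.0000] = 14.6893
Node d (S = 40): V_d = e^(−0.03)·[0.4190·0.0000 + 0.5810·0.0000] = 0.0000
Node 0 (S = 50): V_0 = e^(−0.03)·[0.4190·14.6893 + 0.5810·0.0000] = 5.9730

$5.97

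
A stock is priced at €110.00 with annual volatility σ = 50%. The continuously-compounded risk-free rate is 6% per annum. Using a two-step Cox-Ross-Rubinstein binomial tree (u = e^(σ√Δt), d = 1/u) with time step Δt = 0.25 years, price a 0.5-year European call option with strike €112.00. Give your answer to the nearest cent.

€14.73

CRR parameters: u = e^(σ√Δt) = e^(0.5·√0.25) = 1.2840, d = 1/u = 0.7788
Per-period rate: rΔt = 0.06·0.25 = 0.015, so R = e^0.015 = 1.0151
Risk-neutral probability p = (e^0.015 − 0.7788)/(1.2840 − 0.7788) = 0.2363/0.5052 = 0.4677
Terminal stock prices: S_uu = 181.4, S_ud = 110, S_dd = 66.72
Terminal payoffs (S − K): max(69.36, 0) = 69.36, max(-2, 0) = 0, max(-45.28, 0) = 0
Node u (S = 141.2): V_u = e^(−0.015)·[0.4677·69.3593 + 0.5323·0.0000] = 31.9589
Node d (S = 85.67): V_d = e^(−0.015)·[0.4677·0.0000 + 0.5323·0.0000] = 0.0000
Node 0 (S = 110): V_0 = e^(−0.015)·[0.4677·31.9589 + 0.5323·0.0000] = 14.7258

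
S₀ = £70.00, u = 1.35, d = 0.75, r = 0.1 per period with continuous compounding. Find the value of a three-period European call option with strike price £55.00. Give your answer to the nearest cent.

£30.94

Risk-neutral probability p = (e^0.1 − 0.75)/(1.35 − 0.75) = 0.3552/0.6000 = 0.5920
Terminal stock prices: S_uuu = 172.2, S_uud = 95.68, S_udd = 53.16, S_ddd = 29.53
Terminal payoffs (S − K): max(117.2, 0) = 117.2, max(40.68, 0) = 40.68, max(-1.844, 0) = 0, max(-25.47, 0) = 0
Node uu (S = 127.6): V_uu = e^(−0.1)·[0.5920·117.2263 + 0.4080·40.6813] = 77.8089
Node ud (S = 70.88): V_ud = e^(−0.1)·[0.5920·40.6813 + 0.4080·0.0000] = 21.7897
Node dd (S = 39.38): V_dd = e^(−0.1)·[0.5920·0.0000 + 0.4080·0.0000] = 0.0000
Node u (S = 94.5): V_u = e^(−0.1)·[0.5920·77.8089 + 0.4080·21.7897] = 49.7212
Node d (S = 52.5): V_d = e^(−0.1)·[0.5920·21.7897 + 0.4080·0.0000] = 11.6710
Node 0 (S = 70): V_0 = e^(−0.1)·[0.5920·49.7212 + 0.4080·11.6710] = 30.9408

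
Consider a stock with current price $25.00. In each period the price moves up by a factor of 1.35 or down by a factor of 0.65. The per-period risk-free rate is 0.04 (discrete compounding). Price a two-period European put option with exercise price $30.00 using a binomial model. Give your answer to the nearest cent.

Risk-neutral probability p = (1 + 0.04 − 0.65)/(1.35 − 0.65) = 0.3900/0.7000 = 0.5571
Terminal stock prices: S_uu = 45.56, S_ud = 21.94, S_dd = 10.56
Terminal payoffs (K − S): max(-15.56, 0) = 0, max(8.062, 0) = 8.062, max(19.44, 0) = 19.44
Node u (S = 33.75): V_u = 1/1.04·[0.5571·0.0000 + 0.4429·8.0625] = 3.4332
Node d (S = 16.25): V_d = 1/1.04·[0.5571·8.0625 + 0.4429·19.4375] = 12.5962
Node 0 (S = 25): V_0 = 1/1.04·[0.5571·3.4332 + 0.4429·12.5962] = 7.2030

$7.20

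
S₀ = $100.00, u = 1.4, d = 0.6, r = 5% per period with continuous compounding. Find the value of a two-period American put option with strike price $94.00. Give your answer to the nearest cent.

Risk-neutral probability p = (e^0.05 − 0.6)/(1.4 − 0.6) = 0.4513/0.8000 = 0.5641
Terminal stock prices: S_uu = 196, S_ud = 84, S_dd = 36
Terminal payoffs (K − S): max(-102, 0) = 0, max(10, 0) = 10, max(58, 0) = 58
Node u (S = 140): continuation = e^(−0.05)·[0.5641·0.0000 + 0.4359·10.0000] = 4.1465; exercise value = 0.0000 ≤ continuation, so V_u = 4.1465
Node d (S = 60): continuation = e^(−0.05)·[0.5641·10.0000 + 0.4359·58.0000] = 29.4156; exercise value = 34.0000 > continuation, so V_d = 34.0000 (exercise)
Node 0 (S = 100): continuation = e^(−0.05)·[0.5641·4.1465 + 0.4359·34.0000] = 16.3231; exercise value = 0.0000 ≤ continuation, so V_0 = 16.3231

$16.32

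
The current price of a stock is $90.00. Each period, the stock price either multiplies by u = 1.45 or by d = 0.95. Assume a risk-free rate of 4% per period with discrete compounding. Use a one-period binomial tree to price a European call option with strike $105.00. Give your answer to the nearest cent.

$4.41

Risk-neutral probability p = (1 + 0.04 − 0.95)/(1.45 − 0.95) = 0.0900/0.5000 = 0.1800
Terminal stock prices: S_u = 130.5, S_d = 85.5
Terminal payoffs (S − K): max(25.5, 0) = 25.5, max(-19.5, 0) = 0
Node 0 (S = 90): V_0 = 1/1.04·[0.1800·25.5000 + 0.8200·0.0000] = 4.4135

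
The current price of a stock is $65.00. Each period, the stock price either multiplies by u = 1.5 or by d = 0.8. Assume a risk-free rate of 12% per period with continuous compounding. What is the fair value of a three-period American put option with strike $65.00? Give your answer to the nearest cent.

$6.38

Risk-neutral probability p = (e^0.12 − 0.8)/(1.5 − 0.8) = 0.3275/0.7000 = 0.4679
Terminal stock prices: S_uuu = 219.4, S_uud = 117, S_udd = 62.4, S_ddd = 33.28
Terminal payoffs (K − S): max(-154.4, 0) = 0, max(-52, 0) = 0, max(2.6, 0) = 2.6, max(31.72, 0) = 31.72
Node uu (S = 146.2): continuation = e^(−0.12)·[0.4679·0.0000 + 0.5321·0.0000] = 0.0000; exercise value = 0.0000 ≤ continuation, so V_uu = 0.0000
Node ud (S = 78): continuation = e^(−0.12)·[0.4679·0.0000 + 0.5321·2.6000] = 1.2271; exercise value = 0.0000 ≤ continuation, so V_ud = 1.2271
Node dd (S = 41.6): continuation = e^(−0.12)·[0.4679·2.6000 + 0.5321·31.7200] = 16.0498; exercise value = 23.4000 > continuation, so V_dd = 23.4000 (exercise)
Node u (S = 97.5): continuation = e^(−0.12)·[0.4679·0.0000 + 0.5321·1.2271] = 0.5792; exercise value = 0.0000 ≤ continuation, so V_u = 0.5792
Node d (S = 52): continuation = e^(−0.12)·[0.4679·1.2271 + 0.5321·23.4000] = 11.5533; exercise value = 13.0000 > continuation, so V_d = 13.0000 (exercise)
Node 0 (S = 65): continuation = e^(−0.12)·[0.4679·0.5792 + 0.5321·13.0000] = 6.3760; exercise value = 0.0000 ≤ continuation, so V_0 = 6.3760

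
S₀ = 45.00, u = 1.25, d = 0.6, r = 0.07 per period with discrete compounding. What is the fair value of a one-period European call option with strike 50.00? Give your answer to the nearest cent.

4.22

Risk-neutral probability p = (1 + 0.07 − 0.6)/(1.25 − 0.6) = 0.4700/0.6500 = 0.7231
Terminal stock prices: S_u = 56.25, S_d = 27
Terminal payoffs (S − K): max(6.25, 0) = 6.25, max(-23, 0) = 0
Node 0 (S = 45): V_0 = 1/1.07·[0.7231·6.2500 + 0.2769·0.0000] = 4.2236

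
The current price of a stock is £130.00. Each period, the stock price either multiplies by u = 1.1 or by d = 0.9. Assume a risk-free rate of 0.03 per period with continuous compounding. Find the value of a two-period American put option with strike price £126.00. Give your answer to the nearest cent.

£3.04

Risk-neutral probability p = (e^0.03 − 0.9)/(1.1 − 0.9) = 0.1305/0.2000 = 0.6523
Terminal stock prices: S_uu = 157.3, S_ud = 128.7, S_dd = 105.3
Terminal payoffs (K − S): max(-31.3, 0) = 0, max(-2.7, 0) = 0, max(20.7, 0) = 20.7
Node u (S = 143): continuation = e^(−0.03)·[0.6523·0.0000 + 0.3477·0.0000] = 0.0000; exercise value = 0.0000 ≤ continuation, so V_u = 0.0000
Node d (S = 117): continuation = e^(−0.03)·[0.6523·0.0000 + 0.3477·20.7000] = 6.9852; exercise value = 9.0000 > continuation, so V_d = 9.0000 (exercise)
Node 0 (S = 130): continuation = e^(−0.03)·[0.6523·0.0000 + 0.3477·9.0000] = 3.0371; exercise value = 0.0000 ≤ continuation, so V_0 = 3.0371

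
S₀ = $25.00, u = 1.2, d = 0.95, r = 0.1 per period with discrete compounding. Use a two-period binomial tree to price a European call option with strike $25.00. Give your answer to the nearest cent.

Risk-neutral probability p = (1 + 0.1 − 0.95)/(1.2 − 0.95) = 0.1500/0.2500 = 0.6000
Terminal stock prices: S_uu = 36, S_ud = 28.5, S_dd = 22.56
Terminal payoffs (S − K): max(11, 0) = 11, max(3.5, 0) = 3.5, max(-2.438, 0) = 0
Node u (S = 30): V_u = 1/1.1·[0.6000·11.0000 + 0.4000·3.5000] = 7.2727
Node d (S = 23.75): V_d = 1/1.1·[0.6000·3.5000 + 0.4000·0.0000] = 1.9091
Node 0 (S = 25): V_0 = 1/1.1·[0.6000·7.2727 + 0.4000·1.9091] = 4.6612

$4.66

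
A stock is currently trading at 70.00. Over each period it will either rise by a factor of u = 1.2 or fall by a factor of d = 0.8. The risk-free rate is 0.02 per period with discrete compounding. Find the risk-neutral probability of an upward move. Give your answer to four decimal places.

Risk-neutral probability p = (1 + 0.02 − 0.8)/(1.2 − 0.8) = 0.2200/0.4000 = 0.5500

p = 0.5500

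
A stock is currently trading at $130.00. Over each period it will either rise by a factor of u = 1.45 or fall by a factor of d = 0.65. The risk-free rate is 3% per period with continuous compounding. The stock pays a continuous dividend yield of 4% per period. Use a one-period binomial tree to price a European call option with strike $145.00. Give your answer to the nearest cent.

Per-period risk-free factor R = e^0.03 = 1.0305; dividend-adjusted growth = e^(0.03−0.04) = 0.9900.
Risk-neutral probability p = (0.9900 − 0.65)/(1.45 − 0.65) = 0.3400/0.8000 = 0.4251
Terminal stock prices: S_u = 188.5, S_d = 84.5
Terminal payoffs (S − K): max(43.5, 0) = 43.5, max(-60.5, 0) = 0
Node 0 (S = 130): V_0 = e^(−0.03)·[0.4251·43.5000 + 0.5749·0.0000] = 17.9437

$17.94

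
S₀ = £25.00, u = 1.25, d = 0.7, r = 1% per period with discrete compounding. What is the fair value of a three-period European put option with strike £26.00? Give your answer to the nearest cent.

Risk-neutral probability p = (1 + 0.01 − 0.7)/(1.25 − 0.7) = 0.3100/0.5500 = 0.5636
Terminal stock prices: S_uuu = 48.83, S_uud = 27.34, S_udd = 15.31, S_ddd = 8.575
Terminal payoffs (K − S): max(-22.83, 0) = 0, max(-1.344, 0) = 0, max(10.69, 0) = 10.69, max(17.43, 0) = 17.43
Node uu (S = 39.06): V_uu = 1/1.01·[0.5636·0.0000 + 0.4364·0.0000] = 0.0000
Node ud (S = 21.88): V_ud = 1/1.01·[0.5636·0.0000 + 0.4364·10.6875] = 4.6175
Node dd (S = 12.25): V_dd = 1/1.01·[0.5636·10.6875 + 0.4364·17.4250] = 13.4926
Node u (S = 31.25): V_u = 1/1.01·[0.5636·0.0000 + 0.4364·4.6175] = 1.9949
Node d (S = 17.5): V_d = 1/1.01·[0.5636·4.6175 + 0.4364·13.4926] = 8.4062
Node 0 (S = 25): V_0 = 1/1.01·[0.5636·1.9949 + 0.4364·8.4062] = 4.7451

£4.75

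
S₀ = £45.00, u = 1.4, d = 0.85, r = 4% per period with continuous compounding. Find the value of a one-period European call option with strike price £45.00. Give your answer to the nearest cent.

Risk-neutral probability p = (e^0.04 − 0.85)/(1.4 − 0.85) = 0.1908/0.5500 = 0.3469
Terminal stock prices: S_u = 63, S_d = 38.25
Terminal payoffs (S − K): max(18, 0) = 18, max(-6.75, 0) = 0
Node 0 (S = 45): V_0 = e^(−0.04)·[0.3469·18.0000 + 0.6531·0.0000] = 5.9999

£6.00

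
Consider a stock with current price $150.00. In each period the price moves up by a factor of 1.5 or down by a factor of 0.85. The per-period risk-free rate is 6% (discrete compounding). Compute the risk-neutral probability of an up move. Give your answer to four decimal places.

p = 0.3231

Risk-neutral probability p = (1 + 0.06 − 0.85)/(1.5 − 0.85) = 0.2100/0.6500 = 0.3231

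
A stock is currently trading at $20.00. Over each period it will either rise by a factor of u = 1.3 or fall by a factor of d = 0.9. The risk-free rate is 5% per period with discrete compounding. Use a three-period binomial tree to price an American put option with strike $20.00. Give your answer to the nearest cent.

Risk-neutral probability p = (1 + 0.05 − 0.9)/(1.3 − 0.9) = 0.1500/0.4000 = 0.3750
Terminal stock prices: S_uuu = 43.94, S_uud = 30.42, S_udd = 21.06, S_ddd = 14.58
Terminal payoffs (K − S): max(-23.94, 0) = 0, max(-10.42, 0) = 0, max(-1.06, 0) = 0, max(5.42, 0) = 5.42
Node uu (S = 33.8): continuation = 1/1.05·[0.3750·0.0000 + 0.6250·0.0000] = 0.0000; exercise value = 0.0000 ≤ continuation, so V_uu = 0.0000
Node ud (S = 23.4): continuation = 1/1.05·[0.3750·0.0000 + 0.6250·0.0000] = 0.0000; exercise value = 0.0000 ≤ continuation, so V_ud = 0.0000
Node dd (S = 16.2): continuation = 1/1.05·[0.3750·0.0000 + 0.6250·5.4200] = 3.2262; exercise value = 3.8000 > continuation, so V_dd = 3.8000 (exercise)
Node u (S = 26): continuation = 1/1.05·[0.3750·0.0000 + 0.6250·0.0000] = 0.0000; exercise value = 0.0000 ≤ continuation, so V_u = 0.0000
Node d (S = 18): continuation = 1/1.05·[0.3750·0.0000 + 0.6250·3.8000] = 2.2619; exercise value = 2.0000 ≤ continuation, so V_d = 2.2619
Node 0 (S = 20): continuation = 1/1.05·[0.3750·0.0000 + 0.6250·2.2619] = 1.3464; exercise value = 0.0000 ≤ continuation, so V_0 = 1.3464

$1.35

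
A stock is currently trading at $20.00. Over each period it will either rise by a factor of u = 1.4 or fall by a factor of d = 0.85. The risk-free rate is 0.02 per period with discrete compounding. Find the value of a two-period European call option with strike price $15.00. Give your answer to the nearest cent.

$5.83

Risk-neutral probability p = (1 + 0.02 − 0.85)/(1.4 − 0.85) = 0.1700/0.5500 = 0.3091
Terminal stock prices: S_uu = 39.2, S_ud = 23.8, S_dd = 14.45
Terminal payoffs (S − K): max(24.2, 0) = 24.2, max(8.8, 0) = 8.8, max(-0.55, 0) = 0
Node u (S = 28): V_u = 1/1.02·[0.3091·24.2000 + 0.6909·8.8000] = 13.2941
Node d (S = 17): V_d = 1/1.02·[0.3091·8.8000 + 0.6909·0.0000] = 2.6667
Node 0 (S = 20): V_0 = 1/1.02·[0.3091·13.2941 + 0.6909·2.6667] = 5.8348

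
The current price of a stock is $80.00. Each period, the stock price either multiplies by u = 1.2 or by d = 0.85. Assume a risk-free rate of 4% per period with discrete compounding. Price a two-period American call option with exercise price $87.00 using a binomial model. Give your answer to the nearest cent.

$7.68

Risk-neutral probability p = (1 + 0.04 − 0.85)/(1.2 − 0.85) = 0.1900/0.3500 = 0.5429
Terminal stock prices: S_uu = 115.2, S_ud = 81.6, S_dd = 57.8
Terminal payoffs (S − K): max(28.2, 0) = 28.2, max(-5.4, 0) = 0, max(-29.2, 0) = 0
Node u (S = 96): continuation = 1/1.04·[0.5429·28.2000 + 0.4571·0.0000] = 14.7198; exercise value = 9.0000 ≤ continuation, so V_u = 14.7198
Node d (S = 68): continuation = 1/1.04·[0.5429·0.0000 + 0.4571·0.0000] = 0.0000; exercise value = 0.0000 ≤ continuation, so V_d = 0.0000
Node 0 (S = 80): continuation = 1/1.04·[0.5429·14.7198 + 0.4571·0.0000] = 7.6834; exercise value = 0.0000 ≤ continuation, so V_0 = 7.6834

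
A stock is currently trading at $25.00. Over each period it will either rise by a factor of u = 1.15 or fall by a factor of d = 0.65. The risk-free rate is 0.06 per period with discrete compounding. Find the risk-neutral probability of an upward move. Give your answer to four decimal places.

p = 0.8200

Risk-neutral probability p = (1 + 0.06 − 0.65)/(1.15 − 0.65) = 0.4100/0.5000 = 0.8200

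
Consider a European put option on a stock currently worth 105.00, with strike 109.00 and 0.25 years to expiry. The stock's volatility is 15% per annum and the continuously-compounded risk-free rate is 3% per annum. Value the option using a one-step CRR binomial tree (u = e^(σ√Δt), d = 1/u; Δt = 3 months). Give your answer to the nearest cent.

5.39

CRR parameters: u = e^(σ√Δt) = e^(0.15·√0.25) = 1.0779, d = 1/u = 0.9277
Per-period rate: rΔt = 0.03·0.25 = 0.0075, so R = e^0.0075 = 1.0075
Risk-neutral probability p = (e^0.0075 − 0.9277)/(1.0779 − 0.9277) = 0.0798/0.1501 = 0.5314
Terminal stock prices: S_u = 113.2, S_d = 97.41
Terminal payoffs (K − S): max(-4.178, 0) = 0, max(11.59, 0) = 11.59
Node 0 (S = 105): V_0 = e^(−0.0075)·[0.5314·0.0000 + 0.4686·11.5869] = 5.3891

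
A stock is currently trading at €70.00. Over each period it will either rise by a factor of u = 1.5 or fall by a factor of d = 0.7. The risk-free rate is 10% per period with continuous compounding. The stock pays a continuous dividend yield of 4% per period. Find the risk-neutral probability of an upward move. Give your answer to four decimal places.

p = 0.4523

Per-period risk-free factor R = e^0.1 = 1.1052; dividend-adjusted growth = e^(0.1−0.04) = 1.0618.
Risk-neutral probability p = (1.0618 − 0.7)/(1.5 − 0.7) = 0.3618/0.8000 = 0.4523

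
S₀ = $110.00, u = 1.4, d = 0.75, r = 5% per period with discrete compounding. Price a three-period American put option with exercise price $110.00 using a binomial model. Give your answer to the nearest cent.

Risk-neutral probability p = (1 + 0.05 − 0.75)/(1.4 − 0.75) = 0.3000/0.6500 = 0.4615
Terminal stock prices: S_uuu = 301.8, S_uud = 161.7, S_udd = 86.62, S_ddd = 46.41
Terminal payoffs (K − S): max(-191.8, 0) = 0, max(-51.7, 0) = 0, max(23.38, 0) = 23.38, max(63.59, 0) = 63.59
Node uu (S = 215.6): continuation = 1/1.05·[0.4615·0.0000 + 0.5385·0.0000] = 0.0000; exercise value = 0.0000 ≤ continuation, so V_uu = 0.0000
Node ud (S = 115.5): continuation = 1/1.05·[0.4615·0.0000 + 0.5385·23.3750] = 11.9872; exercise value = 0.0000 ≤ continuation, so V_ud = 11.9872
Node dd (S = 61.88): continuation = 1/1.05·[0.4615·23.3750 + 0.5385·63.5938] = 42.8869; exercise value = 48.1250 > continuation, so V_dd = 48.1250 (exercise)
Node u (S = 154): continuation = 1/1.05·[0.4615·0.0000 + 0.5385·11.9872] = 6.1473; exercise value = 0.0000 ≤ continuation, so V_u = 6.1473
Node d (S = 82.5): continuation = 1/1.05·[0.4615·11.9872 + 0.5385·48.1250] = 29.9486; exercise value = 27.5000 ≤ continuation, so V_d = 29.9486
Node 0 (S = 110): continuation = 1/1.05·[0.4615·6.1473 + 0.5385·29.9486] = 18.0603; exercise value = 0.0000 ≤ continuation, so V_0 = 18.0603

$18.06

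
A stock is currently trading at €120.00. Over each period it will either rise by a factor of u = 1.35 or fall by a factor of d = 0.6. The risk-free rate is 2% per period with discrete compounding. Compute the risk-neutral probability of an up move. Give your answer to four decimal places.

Risk-neutral probability p = (1 + 0.02 − 0.6)/(1.35 − 0.6) = 0.4200/0.7500 = 0.5600

p = 0.5600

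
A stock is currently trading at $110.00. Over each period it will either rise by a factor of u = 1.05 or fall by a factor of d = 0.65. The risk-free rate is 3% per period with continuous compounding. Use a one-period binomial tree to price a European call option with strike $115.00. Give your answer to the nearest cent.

$0.46

Risk-neutral probability p = (e^0.03 − 0.65)/(1.05 − 0.65) = 0.3805/0.4000 = 0.9511
Terminal stock prices: S_u = 115.5, S_d = 71.5
Terminal payoffs (S − K): max(0.5, 0) = 0.5, max(-43.5, 0) = 0
Node 0 (S = 110): V_0 = e^(−0.03)·[0.9511·0.5000 + 0.0489·0.0000] = 0.4615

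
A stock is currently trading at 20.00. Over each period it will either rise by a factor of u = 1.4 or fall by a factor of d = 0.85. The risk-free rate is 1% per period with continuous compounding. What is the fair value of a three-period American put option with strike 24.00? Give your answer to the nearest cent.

Risk-neutral probability p = (e^0.01 − 0.85)/(1.4 − 0.85) = 0.1601/0.5500 = 0.2910
Terminal stock prices: S_uuu = 54.88, S_uud = 33.32, S_udd = 20.23, S_ddd = 12.28
Terminal payoffs (K − S): max(-30.88, 0) = 0, max(-9.32, 0) = 0, max(3.77, 0) = 3.77, max(11.72, 0) = 11.72
Node uu (S = 39.2): continuation = e^(−0.01)·[0.2910·0.0000 + 0.7090·0.0000] = 0.0000; exercise value = 0.0000 ≤ continuation, so V_uu = 0.0000
Node ud (S = 23.8): continuation = e^(−0.01)·[0.2910·0.0000 + 0.7090·3.7700] = 2.6463; exercise value = 0.2000 ≤ continuation, so V_ud = 2.6463
Node dd (S = 14.45): continuation = e^(−0.01)·[0.2910·3.7700 + 0.7090·11.7175] = 9.3112; exercise value = 9.5500 > continuation, so V_dd = 9.5500 (exercise)
Node u (S = 28): continuation = e^(−0.01)·[0.2910·0.0000 + 0.7090·2.6463] = 1.8576; exercise value = 0.0000 ≤ continuation, so V_u = 1.8576
Node d (S = 17): continuation = e^(−0.01)·[0.2910·2.6463 + 0.7090·9.5500] = 7.4660; exercise value = 7.0000 ≤ continuation, so V_d = 7.4660
Node 0 (S = 20): continuation = e^(−0.01)·[0.2910·1.8576 + 0.7090·7.4660] = 5.7759; exercise value = 4.0000 ≤ continuation, so V_0 = 5.7759

5.78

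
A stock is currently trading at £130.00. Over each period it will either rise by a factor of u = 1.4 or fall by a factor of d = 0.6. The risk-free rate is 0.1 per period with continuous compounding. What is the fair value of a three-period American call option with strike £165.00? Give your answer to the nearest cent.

Risk-neutral probability p = (e^0.1 − 0.6)/(1.4 − 0.6) = 0.5052/0.8000 = 0.6315
Terminal stock prices: S_uuu = 356.7, S_uud = 152.9, S_udd = 65.52, S_ddd = 28.08
Terminal payoffs (S − K): max(191.7, 0) = 191.7, max(-12.12, 0) = 0, max(-99.48, 0) = 0, max(-136.9, 0) = 0
Node uu (S = 254.8): continuation = e^(−0.1)·[0.6315·191.7200 + 0.3685·0.0000] = 109.5434; exercise value = 89.8000 ≤ continuation, so V_uu = 109.5434
Node ud (S = 109.2): continuation = e^(−0.1)·[0.6315·0.0000 + 0.3685·0.0000] = 0.0000; exercise value = 0.0000 ≤ continuation, so V_ud = 0.0000
Node dd (S = 46.8): continuation = e^(−0.1)·[0.6315·0.0000 + 0.3685·0.0000] = 0.0000; exercise value = 0.0000 ≤ continuation, so V_dd = 0.0000
Node u (S = 182): continuation = e^(−0.1)·[0.6315·109.5434 + 0.3685·0.0000] = 62.5900; exercise value = 17.0000 ≤ continuation, so V_u = 62.5900
Node d (S = 78): continuation = e^(−0.1)·[0.6315·0.0000 + 0.3685·0.0000] = 0.0000; exercise value = 0.0000 ≤ continuation, so V_d = 0.0000
Node 0 (S = 130): continuation = e^(−0.1)·[0.6315·62.5900 + 0.3685·0.0000] = 35.7622; exercise value = 0.0000 ≤ continuation, so V_0 = 35.7622

£35.76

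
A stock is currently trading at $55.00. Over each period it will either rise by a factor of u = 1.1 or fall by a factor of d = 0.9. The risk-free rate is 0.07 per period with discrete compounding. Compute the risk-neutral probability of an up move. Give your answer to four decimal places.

p = 0.8500

Risk-neutral probability p = (1 + 0.07 − 0.9)/(1.1 − 0.9) = 0.1700/0.2000 = 0.8500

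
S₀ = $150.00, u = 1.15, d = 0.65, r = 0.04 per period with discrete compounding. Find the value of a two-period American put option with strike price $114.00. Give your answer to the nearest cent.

$3.79

Risk-neutral probability p = (1 + 0.04 − 0.65)/(1.15 − 0.65) = 0.3900/0.5000 = 0.7800
Terminal stock prices: S_uu = 198.4, S_ud = 112.1, S_dd = 63.38
Terminal payoffs (K − S): max(-84.37, 0) = 0, max(1.875, 0) = 1.875, max(50.62, 0) = 50.62
Node u (S = 172.5): continuation = 1/1.04·[0.7800·0.0000 + 0.2200·1.8750] = 0.3966; exercise value = 0.0000 ≤ continuation, so V_u = 0.3966
Node d (S = 97.5): continuation = 1/1.04·[0.7800·1.8750 + 0.2200·50.6250] = 12.1154; exercise value = 16.5000 > continuation, so V_d = 16.5000 (exercise)
Node 0 (S = 150): continuation = 1/1.04·[0.7800·0.3966 + 0.2200·16.5000] = 3.7879; exercise value = 0.0000 ≤ continuation, so V_0 = 3.7879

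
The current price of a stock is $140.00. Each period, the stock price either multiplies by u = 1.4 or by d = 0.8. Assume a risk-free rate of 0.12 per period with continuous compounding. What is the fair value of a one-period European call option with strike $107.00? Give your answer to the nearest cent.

Risk-neutral probability p = (e^0.12 − 0.8)/(1.4 − 0.8) = 0.3275/0.6000 = 0.5458
Terminal stock prices: S_u = 196, S_d = 112
Terminal payoffs (S − K): max(89, 0) = 89, max(5, 0) = 5
Node 0 (S = 140): V_0 = e^(−0.12)·[0.5458·89.0000 + 0.4542·5.0000] = 45.0995

$45.10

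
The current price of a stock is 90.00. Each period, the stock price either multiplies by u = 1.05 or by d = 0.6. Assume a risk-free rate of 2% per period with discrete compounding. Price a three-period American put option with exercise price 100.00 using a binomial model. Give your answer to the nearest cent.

10.00

Risk-neutral probability p = (1 + 0.02 − 0.6)/(1.05 − 0.6) = 0.4200/0.4500 = 0.9333
Terminal stock prices: S_uuu = 104.2, S_uud = 59.54, S_udd = 34.02, S_ddd = 19.44
Terminal payoffs (K − S): max(-4.186, 0) = 0, max(40.46, 0) = 40.46, max(65.98, 0) = 65.98, max(80.56, 0) = 80.56
Node uu (S = 99.23): continuation = 1/1.02·[0.9333·0.0000 + 0.0667·40.4650] = 2.6448; exercise value = 0.7750 ≤ continuation, so V_uu = 2.6448
Node ud (S = 56.7): continuation = 1/1.02·[0.9333·40.4650 + 0.0667·65.9800] = 41.3392; exercise value = 43.3000 > continuation, so V_ud = 43.3000 (exercise)
Node dd (S = 32.4): continuation = 1/1.02·[0.9333·65.9800 + 0.0667·80.5600] = 65.6392; exercise value = 67.6000 > continuation, so V_dd = 67.6000 (exercise)
Node u (S = 94.5): continuation = 1/1.02·[0.9333·2.6448 + 0.0667·43.3000] = 5.2501; exercise value = 5.5000 > continuation, so V_u = 5.5000 (exercise)
Node d (S = 54): continuation = 1/1.02·[0.9333·43.3000 + 0.0667·67.6000] = 44.0392; exercise value = 46.0000 > continuation, so V_d = 46.0000 (exercise)
Node 0 (S = 90): continuation = 1/1.02·[0.9333·5.5000 + 0.0667·46.0000] = 8.0392; exercise value = 10.0000 > continuation, so V_0 = 10.0000 (exercise)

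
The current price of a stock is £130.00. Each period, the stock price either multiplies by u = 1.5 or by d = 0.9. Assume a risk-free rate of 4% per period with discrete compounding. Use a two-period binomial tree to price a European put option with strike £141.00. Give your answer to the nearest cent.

Risk-neutral probability p = (1 + 0.04 − 0.9)/(1.5 − 0.9) = 0.1400/0.6000 = 0.2333
Terminal stock prices: S_uu = 292.5, S_ud = 175.5, S_dd = 105.3
Terminal payoffs (K − S): max(-151.5, 0) = 0, max(-34.5, 0) = 0, max(35.7, 0) = 35.7
Node u (S = 195): V_u = 1/1.04·[0.2333·0.0000 + 0.7667·0.0000] = 0.0000
Node d (S = 117): V_d = 1/1.04·[0.2333·0.0000 + 0.7667·35.7000] = 26.3173
Node 0 (S = 130): V_0 = 1/1.04·[0.2333·0.0000 + 0.7667·26.3173] = 19.4006

£19.40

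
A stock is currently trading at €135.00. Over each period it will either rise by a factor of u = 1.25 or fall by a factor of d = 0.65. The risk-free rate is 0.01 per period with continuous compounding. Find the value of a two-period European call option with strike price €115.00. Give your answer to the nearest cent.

€33.86

Risk-neutral probability p = (e^0.01 − 0.65)/(1.25 − 0.65) = 0.3601/0.6000 = 0.6001
Terminal stock prices: S_uu = 210.9, S_ud = 109.7, S_dd = 57.04
Terminal payoffs (S − K): max(95.94, 0) = 95.94, max(-5.312, 0) = 0, max(-57.96, 0) = 0
Node u (S = 168.8): V_u = e^(−0.01)·[0.6001·95.9375 + 0.3999·0.0000] = 56.9977
Node d (S = 87.75): V_d = e^(−0.01)·[0.6001·0.0000 + 0.3999·0.0000] = 0.0000
Node 0 (S = 135): V_0 = e^(−0.01)·[0.6001·56.9977 + 0.3999·0.0000] = 33.8630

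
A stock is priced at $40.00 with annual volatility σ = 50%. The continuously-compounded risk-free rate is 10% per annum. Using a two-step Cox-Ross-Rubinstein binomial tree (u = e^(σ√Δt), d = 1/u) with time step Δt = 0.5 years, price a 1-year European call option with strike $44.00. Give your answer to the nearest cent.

$7.85

CRR parameters: u = e^(σ√Δt) = e^(0.5·√0.5) = 1.4241, d = 1/u = 0.7022
Per-period rate: rΔt = 0.1·0.5 = 0.05, so R = e^0.05 = 1.0513
Risk-neutral probability p = (e^0.05 − 0.7022)/(1.4241 − 0.7022) = 0.3491/0.7219 = 0.4835
Terminal stock prices: S_uu = 81.12, S_ud = 40, S_dd = 19.72
Terminal payoffs (S − K): max(37.12, 0) = 37.12, max(-4, 0) = 0, max(-24.28, 0) = 0
Node u (S = 56.96): V_u = e^(−0.05)·[0.4835·37.1246 + 0.5165·0.0000] = 17.0758
Node d (S = 28.09): V_d = e^(−0.05)·[0.4835·0.0000 + 0.5165·0.0000] = 0.0000
Node 0 (S = 40): V_0 = e^(−0.05)·[0.4835·17.0758 + 0.5165·0.0000] = 7.8541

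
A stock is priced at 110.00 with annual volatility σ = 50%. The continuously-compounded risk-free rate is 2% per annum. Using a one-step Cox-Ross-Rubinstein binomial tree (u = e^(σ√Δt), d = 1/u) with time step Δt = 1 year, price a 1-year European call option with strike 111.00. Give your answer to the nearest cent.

CRR parameters: u = e^(σ√Δt) = e^(0.5·√1) = 1.6487, d = 1/u = 0.6065
Per-period rate: rΔt = 0.02·1 = 0.02, so R = e^0.02 = 1.0202
Risk-neutral probability p = (e^0.02 − 0.6065)/(1.6487 − 0.6065) = 0.4137/1.0422 = 0.3969
Terminal stock prices: S_u = 181.4, S_d = 66.72
Terminal payoffs (S − K): max(70.36, 0) = 70.36, max(-44.28, 0) = 0
Node 0 (S = 110): V_0 = e^(−0.02)·[0.3969·70.3593 + 0.6031·0.0000] = 27.3743

27.37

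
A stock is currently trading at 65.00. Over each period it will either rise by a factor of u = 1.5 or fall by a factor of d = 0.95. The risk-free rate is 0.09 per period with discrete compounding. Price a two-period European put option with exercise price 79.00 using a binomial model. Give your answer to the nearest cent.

9.51

Risk-neutral probability p = (1 + 0.09 − 0.95)/(1.5 − 0.95) = 0.1400/0.5500 = 0.2545
Terminal stock prices: S_uu = 146.2, S_ud = 92.62, S_dd = 58.66
Terminal payoffs (K − S): max(-67.25, 0) = 0, max(-13.62, 0) = 0, max(20.34, 0) = 20.34
Node u (S = 97.5): V_u = 1/1.09·[0.2545·0.0000 + 0.7455·0.0000] = 0.0000
Node d (S = 61.75): V_d = 1/1.09·[0.2545·0.0000 + 0.7455·20.3375] = 13.9089
Node 0 (S = 65): V_0 = 1/1.09·[0.2545·0.0000 + 0.7455·13.9089] = 9.5123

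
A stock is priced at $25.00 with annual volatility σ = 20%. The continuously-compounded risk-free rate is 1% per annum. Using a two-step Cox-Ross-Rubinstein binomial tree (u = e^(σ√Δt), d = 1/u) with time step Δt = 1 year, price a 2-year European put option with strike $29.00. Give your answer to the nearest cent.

$5.26

CRR parameters: u = e^(σ√Δt) = e^(0.2·√1) = 1.2214, d = 1/u = 0.8187
Per-period rate: rΔt = 0.01·1 = 0.01, so R = e^0.01 = 1.0101
Risk-neutral probability p = (e^0.01 − 0.8187)/(1.2214 − 0.8187) = 0.1913/0.4027 = 0.4751
Terminal stock prices: S_uu = 37.3, S_ud = 25, S_dd = 16.76
Terminal payoffs (K − S): max(-8.296, 0) = 0, max(4, 0) = 4, max(12.24, 0) = 12.24
Node u (S = 30.54): V_u = e^(−0.01)·[0.4751·0.0000 + 0.5249·4.0000] = 2.0786
Node d (S = 20.47): V_d = e^(−0.01)·[0.4751·4.0000 + 0.5249·12.2420] = 8.2432
Node 0 (S = 25): V_0 = e^(−0.01)·[0.4751·2.0786 + 0.5249·8.2432] = 5.2614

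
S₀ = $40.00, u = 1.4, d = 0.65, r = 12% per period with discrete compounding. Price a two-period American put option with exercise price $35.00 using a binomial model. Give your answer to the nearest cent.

Risk-neutral probability p = (1 + 0.12 − 0.65)/(1.4 − 0.65) = 0.4700/0.7500 = 0.6267
Terminal stock prices: S_uu = 78.4, S_ud = 36.4, S_dd = 16.9
Terminal payoffs (K − S): max(-43.4, 0) = 0, max(-1.4, 0) = 0, max(18.1, 0) = 18.1
Node u (S = 56): continuation = 1/1.12·[0.6267·0.0000 + 0.3733·0.0000] = 0.0000; exercise value = 0.0000 ≤ continuation, so V_u = 0.0000
Node d (S = 26): continuation = 1/1.12·[0.6267·0.0000 + 0.3733·18.1000] = 6.0333; exercise value = 9.0000 > continuation, so V_d = 9.0000 (exercise)
Node 0 (S = 40): continuation = 1/1.12·[0.6267·0.0000 + 0.3733·9.0000] = 3.0000; exercise value = 0.0000 ≤ continuation, so V_0 = 3.0000

$3.00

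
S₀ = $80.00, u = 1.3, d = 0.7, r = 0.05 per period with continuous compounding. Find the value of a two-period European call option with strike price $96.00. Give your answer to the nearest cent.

Risk-neutral probability p = (e^0.05 − 0.7)/(1.3 − 0.7) = 0.3513/0.6000 = 0.5855
Terminal stock prices: S_uu = 135.2, S_ud = 72.8, S_dd = 39.2
Terminal payoffs (S − K): max(39.2, 0) = 39.2, max(-23.2, 0) = 0, max(-56.8, 0) = 0
Node u (S = 104): V_u = e^(−0.05)·[0.5855·39.2000 + 0.4145·0.0000] = 21.8304
Node d (S = 56): V_d = e^(−0.05)·[0.5855·0.0000 + 0.4145·0.0000] = 0.0000
Node 0 (S = 80): V_0 = e^(−0.05)·[0.5855·21.8304 + 0.4145·0.0000] = 12.1574

$12.16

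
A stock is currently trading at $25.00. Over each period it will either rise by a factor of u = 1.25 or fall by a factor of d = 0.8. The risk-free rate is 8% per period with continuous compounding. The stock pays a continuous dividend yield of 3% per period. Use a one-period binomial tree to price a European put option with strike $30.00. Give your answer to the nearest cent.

Per-period risk-free factor R = e^0.08 = 1.0833; dividend-adjusted growth = e^(0.08−0.03) = 1.0513.
Risk-neutral probability p = (1.0513 − 0.8)/(1.25 − 0.8) = 0.2513/0.4500 = 0.5584
Terminal stock prices: S_u = 31.25, S_d = 20
Terminal payoffs (K − S): max(-1.25, 0) = 0, max(10, 0) = 10
Node 0 (S = 25): V_0 = e^(−0.08)·[0.5584·0.0000 + 0.4416·10.0000] = 4.0767

$4.08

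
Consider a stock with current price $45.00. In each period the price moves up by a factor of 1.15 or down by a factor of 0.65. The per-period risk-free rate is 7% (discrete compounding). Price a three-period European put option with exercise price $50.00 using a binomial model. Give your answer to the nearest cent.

$4.74

Risk-neutral probability p = (1 + 0.07 − 0.65)/(1.15 − 0.65) = 0.4200/0.5000 = 0.8400
Terminal stock prices: S_uuu = 68.44, S_uud = 38.68, S_udd = 21.86, S_ddd = 12.36
Terminal payoffs (K − S): max(-18.44, 0) = 0, max(11.32, 0) = 11.32, max(28.14, 0) = 28.14, max(37.64, 0) = 37.64
Node uu (S = 59.51): V_uu = 1/1.07·[0.8400·0.0000 + 0.1600·11.3169] = 1.6922
Node ud (S = 33.64): V_ud = 1/1.07·[0.8400·11.3169 + 0.1600·28.1356] = 13.0915
Node dd (S = 19.01): V_dd = 1/1.07·[0.8400·28.1356 + 0.1600·37.6419] = 27.7165
Node u (S = 51.75): V_u = 1/1.07·[0.8400·1.6922 + 0.1600·13.0915] = 3.2861
Node d (S = 29.25): V_d = 1/1.07·[0.8400·13.0915 + 0.1600·27.7165] = 14.4219
Node 0 (S = 45): V_0 = 1/1.07·[0.8400·3.2861 + 0.1600·14.4219] = 4.7363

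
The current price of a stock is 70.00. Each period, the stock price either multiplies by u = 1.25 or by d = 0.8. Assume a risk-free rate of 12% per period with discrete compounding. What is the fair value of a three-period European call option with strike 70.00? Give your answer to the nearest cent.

Risk-neutral probability p = (1 + 0.12 − 0.8)/(1.25 − 0.8) = 0.3200/0.4500 = 0.7111
Terminal stock prices: S_uuu = 136.7, S_uud = 87.5, S_udd = 56, S_ddd = 35.84
Terminal payoffs (S − K): max(66.72, 0) = 66.72, max(17.5, 0) = 17.5, max(-14, 0) = 0, max(-34.16, 0) = 0
Node uu (S = 109.4): V_uu = 1/1.12·[0.7111·66.7188 + 0.2889·17.5000] = 46.8750
Node ud (S = 70): V_ud = 1/1.12·[0.7111·17.5000 + 0.2889·0.0000] = 11.1111
Node dd (S = 44.8): V_dd = 1/1.12·[0.7111·0.0000 + 0.2889·0.0000] = 0.0000
Node u (S = 87.5): V_u = 1/1.12·[0.7111·46.8750 + 0.2889·11.1111] = 32.6279
Node d (S = 56): V_d = 1/1.12·[0.7111·11.1111 + 0.2889·0.0000] = 7.0547
Node 0 (S = 70): V_0 = 1/1.12·[0.7111·32.6279 + 0.2889·7.0547] = 22.5358

22.54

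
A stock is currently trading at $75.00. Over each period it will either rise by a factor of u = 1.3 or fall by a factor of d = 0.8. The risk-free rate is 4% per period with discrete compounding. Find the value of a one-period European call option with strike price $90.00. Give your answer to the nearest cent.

Risk-neutral probability p = (1 + 0.04 − 0.8)/(1.3 − 0.8) = 0.2400/0.5000 = 0.4800
Terminal stock prices: S_u = 97.5, S_d = 60
Terminal payoffs (S − K): max(7.5, 0) = 7.5, max(-30, 0) = 0
Node 0 (S = 75): V_0 = 1/1.04·[0.4800·7.5000 + 0.5200·0.0000] = 3.4615

$3.46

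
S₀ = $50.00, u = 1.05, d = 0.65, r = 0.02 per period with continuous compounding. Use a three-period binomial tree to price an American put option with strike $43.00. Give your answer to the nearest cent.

$1.79

Risk-neutral probability p = (e^0.02 − 0.65)/(1.05 − 0.65) = 0.3702/0.4000 = 0.9255
Terminal stock prices: S_uuu = 57.88, S_uud = 35.83, S_udd = 22.18, S_ddd = 13.73
Terminal payoffs (K − S): max(-14.88, 0) = 0, max(7.169, 0) = 7.169, max(20.82, 0) = 20.82, max(29.27, 0) = 29.27
Node uu (S = 55.12): continuation = e^(−0.02)·[0.9255·0.0000 + 0.0745·7.1687] = 0.5235; exercise value = 0.0000 ≤ continuation, so V_uu = 0.5235
Node ud (S = 34.12): continuation = e^(−0.02)·[0.9255·7.1687 + 0.0745·20.8187] = 8.0235; exercise value = 8.8750 > continuation, so V_ud = 8.8750 (exercise)
Node dd (S = 21.13): continuation = e^(−0.02)·[0.9255·20.8187 + 0.0745·29.2687] = 21.0235; exercise value = 21.8750 > continuation, so V_dd = 21.8750 (exercise)
Node u (S = 52.5): continuation = e^(−0.02)·[0.9255·0.5235 + 0.0745·8.8750] = 1.1229; exercise value = 0.0000 ≤ continuation, so V_u = 1.1229
Node d (S = 32.5): continuation = e^(−0.02)·[0.9255·8.8750 + 0.0745·21.8750] = 9.6485; exercise value = 10.5000 > continuation, so V_d = 10.5000 (exercise)
Node 0 (S = 50): continuation = e^(−0.02)·[0.9255·1.1229 + 0.0745·10.5000] = 1.7854; exercise value = 0.0000 ≤ continuation, so V_0 = 1.7854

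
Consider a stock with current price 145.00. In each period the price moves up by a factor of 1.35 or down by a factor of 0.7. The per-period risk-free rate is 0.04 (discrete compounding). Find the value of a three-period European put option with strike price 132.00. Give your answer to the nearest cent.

19.38

Risk-neutral probability p = (1 + 0.04 − 0.7)/(1.35 − 0.7) = 0.3400/0.6500 = 0.5231
Terminal stock prices: S_uuu = 356.8, S_uud = 185, S_udd = 95.92, S_ddd = 49.73
Terminal payoffs (K − S): max(-224.8, 0) = 0, max(-52.98, 0) = 0, max(36.08, 0) = 36.08, max(82.27, 0) = 82.27
Node uu (S = 264.3): V_uu = 1/1.04·[0.5231·0.0000 + 0.4769·0.0000] = 0.0000
Node ud (S = 137): V_ud = 1/1.04·[0.5231·0.0000 + 0.4769·36.0825] = 16.5467
Node dd (S = 71.05): V_dd = 1/1.04·[0.5231·36.0825 + 0.4769·82.2650] = 55.8731
Node u (S = 195.8): V_u = 1/1.04·[0.5231·0.0000 + 0.4769·16.5467] = 7.5880
Node d (S = 101.5): V_d = 1/1.04·[0.5231·16.5467 + 0.4769·55.8731] = 33.9446
Node 0 (S = 145): V_0 = 1/1.04·[0.5231·7.5880 + 0.4769·33.9446] = 19.3827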